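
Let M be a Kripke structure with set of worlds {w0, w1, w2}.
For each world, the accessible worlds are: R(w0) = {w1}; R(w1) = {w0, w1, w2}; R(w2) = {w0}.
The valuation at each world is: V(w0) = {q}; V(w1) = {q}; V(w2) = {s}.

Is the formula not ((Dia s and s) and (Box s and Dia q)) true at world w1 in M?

Yes

Recall that Box ψ holds at a world iff ψ holds at every accessible world, and Dia ψ holds iff ψ holds at some accessible world.
At w1: (Dia s and s) and (Box s and Dia q) is false, so not ((Dia s and s) and (Box s and Dia q)) is true.
  At w1: Dia s and s is false, Box s and Dia q is false, so (Dia s and s) and (Box s and Dia q) is false.
    At w1: Dia s is true, s is false, so Dia s and s is false.
      At w1: Dia s requires s at some successor in {w0, w1, w2}.
        s holds at w2, so Dia s is true at w1.
    At w1: Box s is false, Dia q is true, so Box s and Dia q is false.
      At w1: Box s requires s at every successor {w0, w1, w2}.
        s fails at w0, so Box s is false at w1.
      At w1: Dia q requires q at some successor in {w0, w1, w2}.
        q holds at w0, so Dia q is true at w1.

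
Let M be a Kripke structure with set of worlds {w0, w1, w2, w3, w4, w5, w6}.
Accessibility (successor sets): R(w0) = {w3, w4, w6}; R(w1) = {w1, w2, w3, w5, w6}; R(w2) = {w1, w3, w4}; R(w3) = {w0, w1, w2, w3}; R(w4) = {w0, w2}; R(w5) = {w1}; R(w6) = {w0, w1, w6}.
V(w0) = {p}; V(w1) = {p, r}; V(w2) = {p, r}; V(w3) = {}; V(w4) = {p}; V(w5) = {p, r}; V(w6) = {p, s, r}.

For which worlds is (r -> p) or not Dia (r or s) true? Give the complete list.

w0, w1, w2, w3, w4, w5, w6

Recall that Dia ψ holds at a world iff ψ holds at some accessible world.
Let φ = (r -> p) or not Dia (r or s). Evaluate φ at each world:
  w0 (successors {w3, w4, w6}): φ is true.
  w1 (successors {w1, w2, w3, w5, w6}): φ is true.
  w2 (successors {w1, w3, w4}): φ is true.
  w3 (successors {w0, w1, w2, w3}): φ is true.
  w4 (successors {w0, w2}): φ is true.
  w5 (successors {w1}): φ is true.
  w6 (successors {w0, w1, w6}): φ is true.
For instance, at w2:
  At w2: r -> p is true, not Dia (r or s) is false, so (r -> p) or not Dia (r or s) is true.
    At w2: Dia (r or s) is true, so not Dia (r or s) is false.
      At w2: Dia (r or s) requires r or s at some successor in {w1, w3, w4}.
        r or s holds at w1, so Dia (r or s) is true at w2.
Satisfying worlds: {w0, w1, w2, w3, w4, w5, w6}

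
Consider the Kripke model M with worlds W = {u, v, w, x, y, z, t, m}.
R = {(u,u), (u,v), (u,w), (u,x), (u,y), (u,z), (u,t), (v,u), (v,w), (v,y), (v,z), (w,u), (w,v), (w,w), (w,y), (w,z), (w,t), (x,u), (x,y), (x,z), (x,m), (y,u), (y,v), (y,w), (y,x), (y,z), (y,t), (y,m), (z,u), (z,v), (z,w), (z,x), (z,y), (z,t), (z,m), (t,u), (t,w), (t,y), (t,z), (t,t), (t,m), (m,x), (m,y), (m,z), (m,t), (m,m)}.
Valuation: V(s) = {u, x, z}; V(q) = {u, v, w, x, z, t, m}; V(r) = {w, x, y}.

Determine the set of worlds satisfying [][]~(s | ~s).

none

Let φ = [][]~(s | ~s). Evaluate φ at each world:
  u (successors {u, v, w, x, y, z, t}): φ is false.
  v (successors {u, w, y, z}): φ is false.
  w (successors {u, v, w, y, z, t}): φ is false.
  x (successors {u, y, z, m}): φ is false.
  y (successors {u, v, w, x, z, t, m}): φ is false.
  z (successors {u, v, w, x, y, t, m}): φ is false.
  t (successors {u, w, y, z, t, m}): φ is false.
  m (successors {x, y, z, t, m}): φ is false.
For instance, at t:
  At t: [][]~(s | ~s) requires []~(s | ~s) at every successor {u, w, y, z, t, m}.
    []~(s | ~s) fails at u, so [][]~(s | ~s) is false at t.
      At u: []~(s | ~s) requires ~(s | ~s) at every successor {u, v, w, x, y, z, t}.
        ~(s | ~s) fails at u, so []~(s | ~s) is false at u.
Satisfying worlds: none.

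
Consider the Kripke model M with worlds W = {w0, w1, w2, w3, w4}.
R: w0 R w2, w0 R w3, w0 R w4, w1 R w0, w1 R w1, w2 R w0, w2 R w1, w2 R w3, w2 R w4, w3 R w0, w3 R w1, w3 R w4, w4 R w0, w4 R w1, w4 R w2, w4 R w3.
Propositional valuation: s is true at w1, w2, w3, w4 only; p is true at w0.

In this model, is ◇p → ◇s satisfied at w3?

Yes

At w3: ◇p is true, ◇s is true, so ◇p → ◇s is true.
  At w3: ◇p requires p at some successor in {w0, w1, w4}.
    p holds at w0, so ◇p is true at w3.
  At w3: ◇s requires s at some successor in {w0, w1, w4}.
    s holds at w1, so ◇s is true at w3.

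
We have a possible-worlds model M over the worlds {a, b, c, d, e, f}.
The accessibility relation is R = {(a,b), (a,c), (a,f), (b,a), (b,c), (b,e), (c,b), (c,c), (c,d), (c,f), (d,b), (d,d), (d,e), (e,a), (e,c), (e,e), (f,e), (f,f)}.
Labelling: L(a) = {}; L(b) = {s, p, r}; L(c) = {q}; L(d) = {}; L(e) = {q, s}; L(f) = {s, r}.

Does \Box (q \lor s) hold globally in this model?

No

Let φ = \Box (q \lor s). Evaluate φ at each world:
  a (successors {b, c, f}): φ is true.
  b (successors {a, c, e}): φ is false.
  c (successors {b, c, d, f}): φ is false.
  d (successors {b, d, e}): φ is false.
  e (successors {a, c, e}): φ is false.
  f (successors {e, f}): φ is true.
Detail at b (counterexample):
  At b: \Box (q \lor s) requires q \lor s at every successor {a, c, e}.
    q \lor s fails at a, so \Box (q \lor s) is false at b.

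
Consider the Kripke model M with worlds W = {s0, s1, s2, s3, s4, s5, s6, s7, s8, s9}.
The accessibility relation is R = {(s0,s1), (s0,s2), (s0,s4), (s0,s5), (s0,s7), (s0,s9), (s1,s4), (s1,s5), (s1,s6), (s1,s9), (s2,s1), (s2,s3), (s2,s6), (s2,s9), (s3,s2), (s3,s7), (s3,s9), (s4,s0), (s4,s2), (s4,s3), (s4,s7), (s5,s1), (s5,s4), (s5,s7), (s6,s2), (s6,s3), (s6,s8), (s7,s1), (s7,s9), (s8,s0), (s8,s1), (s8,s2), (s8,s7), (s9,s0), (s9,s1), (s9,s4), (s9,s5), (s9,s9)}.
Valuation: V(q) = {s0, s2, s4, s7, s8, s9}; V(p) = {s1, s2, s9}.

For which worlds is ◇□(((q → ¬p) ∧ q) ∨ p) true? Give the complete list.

s0, s1, s2, s3, s4, s5, s6, s8, s9

Recall that □ψ holds at a world iff ψ holds at every accessible world, and ◇ψ holds iff ψ holds at some accessible world.
Let φ = ◇□(((q → ¬p) ∧ q) ∨ p). Evaluate φ at each world:
  s0 (successors {s1, s2, s4, s5, s7, s9}): φ is true.
  s1 (successors {s4, s5, s6, s9}): φ is true.
  s2 (successors {s1, s3, s6, s9}): φ is true.
  s3 (successors {s2, s7, s9}): φ is true.
  s4 (successors {s0, s2, s3, s7}): φ is true.
  s5 (successors {s1, s4, s7}): φ is true.
  s6 (successors {s2, s3, s8}): φ is true.
  s7 (successors {s1, s9}): φ is false.
  s8 (successors {s0, s1, s2, s7}): φ is true.
  s9 (successors {s0, s1, s4, s5, s9}): φ is true.
For instance, at s4:
  At s4: ◇□(((q → ¬p) ∧ q) ∨ p) requires □(((q → ¬p) ∧ q) ∨ p) at some successor in {s0, s2, s3, s7}.
    □(((q → ¬p) ∧ q) ∨ p) holds at s3, so ◇□(((q → ¬p) ∧ q) ∨ p) is true at s4.
      At s3: □(((q → ¬p) ∧ q) ∨ p) requires ((q → ¬p) ∧ q) ∨ p at every successor {s2, s7, s9}.
        At s2: ((q → ¬p) ∧ q) ∨ p is true.
        At s7: ((q → ¬p) ∧ q) ∨ p is true.
        At s9: ((q → ¬p) ∧ q) ∨ p is true.
      So □(((q → ¬p) ∧ q) ∨ p) is true at s3.
Satisfying worlds: {s0, s1, s2, s3, s4, s5, s6, s8, s9}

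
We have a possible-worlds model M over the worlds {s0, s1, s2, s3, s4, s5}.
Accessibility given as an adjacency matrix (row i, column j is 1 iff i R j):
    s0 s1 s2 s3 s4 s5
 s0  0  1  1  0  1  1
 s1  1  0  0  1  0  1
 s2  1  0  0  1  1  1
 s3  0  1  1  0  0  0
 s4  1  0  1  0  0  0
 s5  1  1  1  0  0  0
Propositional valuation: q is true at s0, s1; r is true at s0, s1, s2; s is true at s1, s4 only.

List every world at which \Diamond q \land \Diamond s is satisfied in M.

s0, s2, s3, s5

Let φ = \Diamond q \land \Diamond s. Evaluate φ at each world:
  s0 (successors {s1, s2, s4, s5}): φ is true.
  s1 (successors {s0, s3, s5}): φ is false.
  s2 (successors {s0, s3, s4, s5}): φ is true.
  s3 (successors {s1, s2}): φ is true.
  s4 (successors {s0, s2}): φ is false.
  s5 (successors {s0, s1, s2}): φ is true.
For instance, at s0:
  At s0: \Diamond q is true, \Diamond s is true, so \Diamond q \land \Diamond s is true.
    At s0: \Diamond q requires q at some successor in {s1, s2, s4, s5}.
      q holds at s1, so \Diamond q is true at s0.
    At s0: \Diamond s requires s at some successor in {s1, s2, s4, s5}.
      s holds at s1, so \Diamond s is true at s0.
Satisfying worlds: {s0, s2, s3, s5}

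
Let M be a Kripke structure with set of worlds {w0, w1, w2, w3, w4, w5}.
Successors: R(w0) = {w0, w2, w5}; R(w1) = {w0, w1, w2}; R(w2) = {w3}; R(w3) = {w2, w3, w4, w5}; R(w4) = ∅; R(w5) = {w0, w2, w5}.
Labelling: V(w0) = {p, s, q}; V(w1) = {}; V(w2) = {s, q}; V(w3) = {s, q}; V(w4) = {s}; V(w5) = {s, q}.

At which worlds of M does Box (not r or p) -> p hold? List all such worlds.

Let φ = Box (not r or p) -> p. Evaluate φ at each world:
  w0 (successors {w0, w2, w5}): φ is true.
  w1 (successors {w0, w1, w2}): φ is false.
  w2 (successors {w3}): φ is false.
  w3 (successors {w2, w3, w4, w5}): φ is false.
  w4 (successors ∅): φ is false.
  w5 (successors {w0, w2, w5}): φ is false.
For instance, at w3:
  At w3: Box (not r or p) is true, p is false, so Box (not r or p) -> p is false.
    At w3: Box (not r or p) requires not r or p at every successor {w2, w3, w4, w5}.
      At w2: not r or p is true.
      At w3: not r or p is true.
      At w4: not r or p is true.
      At w5: not r or p is true.
    So Box (not r or p) is true at w3.
Satisfying worlds: {w0}

w0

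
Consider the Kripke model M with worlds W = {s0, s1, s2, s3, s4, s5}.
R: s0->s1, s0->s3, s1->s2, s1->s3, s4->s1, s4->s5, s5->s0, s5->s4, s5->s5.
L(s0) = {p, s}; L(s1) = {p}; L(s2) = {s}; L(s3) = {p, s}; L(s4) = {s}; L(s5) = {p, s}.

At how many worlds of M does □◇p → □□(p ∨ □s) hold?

4

Recall that □ψ holds at a world iff ψ holds at every accessible world, and ◇ψ holds iff ψ holds at some accessible world.
Let φ = □◇p → □□(p ∨ □s). Evaluate φ at each world:
  s0 (successors {s1, s3}): φ is true.
  s1 (successors {s2, s3}): φ is true.
  s2 (successors ∅): φ is true.
  s3 (successors ∅): φ is true.
  s4 (successors {s1, s5}): φ is false.
  s5 (successors {s0, s4, s5}): φ is false.
For instance, at s0:
  At s0: □◇p is false, □□(p ∨ □s) is true, so □◇p → □□(p ∨ □s) is true.
    At s0: □◇p requires ◇p at every successor {s1, s3}.
      ◇p fails at s3, so □◇p is false at s0.
    At s0: □□(p ∨ □s) requires □(p ∨ □s) at every successor {s1, s3}.
      At s1: □(p ∨ □s) is true.
      At s3: □(p ∨ □s) is true.
    So □□(p ∨ □s) is true at s0.
Satisfying worlds: {s0, s1, s2, s3}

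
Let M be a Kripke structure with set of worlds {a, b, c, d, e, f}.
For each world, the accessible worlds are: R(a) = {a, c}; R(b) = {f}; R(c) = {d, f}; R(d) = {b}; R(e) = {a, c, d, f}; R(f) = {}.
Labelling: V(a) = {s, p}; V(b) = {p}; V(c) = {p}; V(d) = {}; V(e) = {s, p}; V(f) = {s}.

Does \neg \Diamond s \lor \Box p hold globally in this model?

No

Let φ = \neg \Diamond s \lor \Box p. Evaluate φ at each world:
  a (successors {a, c}): φ is true.
  b (successors {f}): φ is false.
  c (successors {d, f}): φ is false.
  d (successors {b}): φ is true.
  e (successors {a, c, d, f}): φ is false.
  f (successors ∅): φ is true.
Detail at b (counterexample):
  At b: \neg \Diamond s is false, \Box p is false, so \neg \Diamond s \lor \Box p is false.
    At b: \Diamond s is true, so \neg \Diamond s is false.
      At b: \Diamond s requires s at some successor in {f}.
        s holds at f, so \Diamond s is true at b.
    At b: \Box p requires p at every successor {f}.
      p fails at f, so \Box p is false at b.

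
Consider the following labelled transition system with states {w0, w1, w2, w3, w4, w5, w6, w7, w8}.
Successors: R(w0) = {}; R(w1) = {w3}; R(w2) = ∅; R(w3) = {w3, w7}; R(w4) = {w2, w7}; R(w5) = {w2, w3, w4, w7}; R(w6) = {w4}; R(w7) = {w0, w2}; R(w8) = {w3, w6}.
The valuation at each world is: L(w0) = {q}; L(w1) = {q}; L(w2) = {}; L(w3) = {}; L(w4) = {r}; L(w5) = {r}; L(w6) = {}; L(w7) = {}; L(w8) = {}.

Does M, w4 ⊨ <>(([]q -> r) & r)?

No

Recall that []ψ holds at a world iff ψ holds at every accessible world, and <>ψ holds iff ψ holds at some accessible world.
At w4: <>(([]q -> r) & r) requires ([]q -> r) & r at some successor in {w2, w7}.
  At w2: ([]q -> r) & r is false.
  At w7: ([]q -> r) & r is false.
So <>(([]q -> r) & r) is false at w4.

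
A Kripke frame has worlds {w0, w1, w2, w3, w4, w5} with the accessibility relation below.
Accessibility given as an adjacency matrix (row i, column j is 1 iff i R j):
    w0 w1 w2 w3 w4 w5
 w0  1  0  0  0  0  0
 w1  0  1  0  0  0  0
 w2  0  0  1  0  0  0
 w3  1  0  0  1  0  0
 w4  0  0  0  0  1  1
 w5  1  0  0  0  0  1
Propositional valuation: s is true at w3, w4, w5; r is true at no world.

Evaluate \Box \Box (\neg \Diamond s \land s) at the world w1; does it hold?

No

Recall that \Box ψ holds at a world iff ψ holds at every accessible world, and \Diamond ψ holds iff ψ holds at some accessible world.
At w1: \Box \Box (\neg \Diamond s \land s) requires \Box (\neg \Diamond s \land s) at every successor {w1}.
  \Box (\neg \Diamond s \land s) fails at w1, so \Box \Box (\neg \Diamond s \land s) is false at w1.
    At w1: \Box (\neg \Diamond s \land s) requires \neg \Diamond s \land s at every successor {w1}.
      \neg \Diamond s \land s fails at w1, so \Box (\neg \Diamond s \land s) is false at w1.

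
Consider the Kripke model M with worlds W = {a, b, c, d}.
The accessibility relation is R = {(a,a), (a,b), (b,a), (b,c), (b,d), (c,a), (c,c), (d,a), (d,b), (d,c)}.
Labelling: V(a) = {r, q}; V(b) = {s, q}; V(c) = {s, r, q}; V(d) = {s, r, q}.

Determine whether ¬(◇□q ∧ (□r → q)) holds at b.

Recall that □ψ holds at a world iff ψ holds at every accessible world, and ◇ψ holds iff ψ holds at some accessible world.
At b: ◇□q ∧ (□r → q) is true, so ¬(◇□q ∧ (□r → q)) is false.
  At b: ◇□q is true, □r → q is true, so ◇□q ∧ (□r → q) is true.
    At b: ◇□q requires □q at some successor in {a, c, d}.
      □q holds at a, so ◇□q is true at b.
    At b: □r is true, q is true, so □r → q is true.
      At b: □r requires r at every successor {a, c, d}.
        At a: r is true.
        At c: r is true.
        At d: r is true.
      So □r is true at b.

No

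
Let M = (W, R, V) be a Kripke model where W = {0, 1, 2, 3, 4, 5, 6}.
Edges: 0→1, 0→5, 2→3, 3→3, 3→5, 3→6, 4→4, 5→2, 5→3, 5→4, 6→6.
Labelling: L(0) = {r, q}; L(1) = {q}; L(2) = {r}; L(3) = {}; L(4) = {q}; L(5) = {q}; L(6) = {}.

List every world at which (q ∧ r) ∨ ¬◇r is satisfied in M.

Let φ = (q ∧ r) ∨ ¬◇r. Evaluate φ at each world:
  0 (successors {1, 5}): φ is true.
  1 (successors ∅): φ is true.
  2 (successors {3}): φ is true.
  3 (successors {3, 5, 6}): φ is true.
  4 (successors {4}): φ is true.
  5 (successors {2, 3, 4}): φ is false.
  6 (successors {6}): φ is true.
For instance, at 5:
  At 5: q ∧ r is false, ¬◇r is false, so (q ∧ r) ∨ ¬◇r is false.
    At 5: ◇r is true, so ¬◇r is false.
      At 5: ◇r requires r at some successor in {2, 3, 4}.
        r holds at 2, so ◇r is true at 5.
Satisfying worlds: {0, 1, 2, 3, 4, 6}

0, 1, 2, 3, 4, 6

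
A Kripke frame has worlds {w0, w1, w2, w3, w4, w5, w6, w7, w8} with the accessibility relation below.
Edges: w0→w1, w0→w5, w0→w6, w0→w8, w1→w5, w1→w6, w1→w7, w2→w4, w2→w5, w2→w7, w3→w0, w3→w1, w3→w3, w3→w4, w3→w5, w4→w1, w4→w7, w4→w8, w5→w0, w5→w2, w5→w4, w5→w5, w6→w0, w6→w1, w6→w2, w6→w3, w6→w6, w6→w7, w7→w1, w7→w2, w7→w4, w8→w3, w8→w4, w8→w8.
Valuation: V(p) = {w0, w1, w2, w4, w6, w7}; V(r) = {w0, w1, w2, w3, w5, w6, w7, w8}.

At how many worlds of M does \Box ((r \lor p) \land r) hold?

4

Recall that \Box ψ holds at a world iff ψ holds at every accessible world, and \Diamond ψ holds iff ψ holds at some accessible world.
Let φ = \Box ((r \lor p) \land r). Evaluate φ at each world:
  w0 (successors {w1, w5, w6, w8}): φ is true.
  w1 (successors {w5, w6, w7}): φ is true.
  w2 (successors {w4, w5, w7}): φ is false.
  w3 (successors {w0, w1, w3, w4, w5}): φ is false.
  w4 (successors {w1, w7, w8}): φ is true.
  w5 (successors {w0, w2, w4, w5}): φ is false.
  w6 (successors {w0, w1, w2, w3, w6, w7}): φ is true.
  w7 (successors {w1, w2, w4}): φ is false.
  w8 (successors {w3, w4, w8}): φ is false.
For instance, at w3:
  At w3: \Box ((r \lor p) \land r) requires (r \lor p) \land r at every successor {w0, w1, w3, w4, w5}.
    (r \lor p) \land r fails at w4, so \Box ((r \lor p) \land r) is false at w3.
Satisfying worlds: {w0, w1, w4, w6}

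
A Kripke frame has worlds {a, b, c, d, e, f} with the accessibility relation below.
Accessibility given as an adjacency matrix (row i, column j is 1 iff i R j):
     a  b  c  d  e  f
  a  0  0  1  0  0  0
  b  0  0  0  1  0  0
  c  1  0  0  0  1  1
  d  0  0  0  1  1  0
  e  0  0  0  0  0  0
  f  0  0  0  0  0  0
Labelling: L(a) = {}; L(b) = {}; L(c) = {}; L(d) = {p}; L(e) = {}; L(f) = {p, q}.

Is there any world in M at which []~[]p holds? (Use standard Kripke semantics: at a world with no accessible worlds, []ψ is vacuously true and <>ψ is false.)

Recall that []ψ holds at a world iff ψ holds at every accessible world, and <>ψ holds iff ψ holds at some accessible world.
Let φ = []~[]p. Evaluate φ at each world:
  a (successors {c}): φ is true.
  b (successors {d}): φ is true.
  c (successors {a, e, f}): φ is false.
  d (successors {d, e}): φ is false.
  e (successors ∅): φ is true.
  f (successors ∅): φ is true.
Detail at a (witness):
  At a: []~[]p requires ~[]p at every successor {c}.
      At c: []p is false, so ~[]p is true.
  So []~[]p is true at a.

Yes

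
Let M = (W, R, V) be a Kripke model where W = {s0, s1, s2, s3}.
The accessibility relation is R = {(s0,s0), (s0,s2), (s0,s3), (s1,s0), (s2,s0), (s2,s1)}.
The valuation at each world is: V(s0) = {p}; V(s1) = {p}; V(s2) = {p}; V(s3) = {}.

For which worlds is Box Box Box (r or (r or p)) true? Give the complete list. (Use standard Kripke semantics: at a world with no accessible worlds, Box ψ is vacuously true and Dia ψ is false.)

s3

Let φ = Box Box Box (r or (r or p)). Evaluate φ at each world:
  s0 (successors {s0, s2, s3}): φ is false.
  s1 (successors {s0}): φ is false.
  s2 (successors {s0, s1}): φ is false.
  s3 (successors ∅): φ is true.
For instance, at s2:
  At s2: Box Box Box (r or (r or p)) requires Box Box (r or (r or p)) at every successor {s0, s1}.
    Box Box (r or (r or p)) fails at s0, so Box Box Box (r or (r or p)) is false at s2.
      At s0: Box Box (r or (r or p)) requires Box (r or (r or p)) at every successor {s0, s2, s3}.
        Box (r or (r or p)) fails at s0, so Box Box (r or (r or p)) is false at s0.
Satisfying worlds: {s3}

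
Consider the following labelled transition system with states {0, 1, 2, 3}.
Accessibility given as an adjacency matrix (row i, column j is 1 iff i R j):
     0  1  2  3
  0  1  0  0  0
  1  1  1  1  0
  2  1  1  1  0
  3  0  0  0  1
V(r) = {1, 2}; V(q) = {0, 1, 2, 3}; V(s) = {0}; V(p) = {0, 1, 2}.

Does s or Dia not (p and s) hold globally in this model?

Yes

Recall that Dia ψ holds at a world iff ψ holds at some accessible world.
Let φ = s or Dia not (p and s). Evaluate φ at each world:
  0 (successors {0}): φ is true.
  1 (successors {0, 1, 2}): φ is true.
  2 (successors {0, 1, 2}): φ is true.
  3 (successors {3}): φ is true.
For instance, at 2:
  At 2: s is false, Dia not (p and s) is true, so s or Dia not (p and s) is true.
    At 2: Dia not (p and s) requires not (p and s) at some successor in {0, 1, 2}.
      not (p and s) holds at 1, so Dia not (p and s) is true at 2.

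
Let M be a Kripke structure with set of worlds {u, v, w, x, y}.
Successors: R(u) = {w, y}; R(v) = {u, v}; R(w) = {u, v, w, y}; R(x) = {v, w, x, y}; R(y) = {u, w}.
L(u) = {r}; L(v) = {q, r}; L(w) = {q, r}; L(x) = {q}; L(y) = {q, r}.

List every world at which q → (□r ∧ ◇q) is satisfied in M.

Recall that □ψ holds at a world iff ψ holds at every accessible world, and ◇ψ holds iff ψ holds at some accessible world.
Let φ = q → (□r ∧ ◇q). Evaluate φ at each world:
  u (successors {w, y}): φ is true.
  v (successors {u, v}): φ is true.
  w (successors {u, v, w, y}): φ is true.
  x (successors {v, w, x, y}): φ is false.
  y (successors {u, w}): φ is true.
For instance, at x:
  At x: q is true, □r ∧ ◇q is false, so q → (□r ∧ ◇q) is false.
    At x: □r is false, ◇q is true, so □r ∧ ◇q is false.
      At x: □r requires r at every successor {v, w, x, y}.
        r fails at x, so □r is false at x.
      At x: ◇q requires q at some successor in {v, w, x, y}.
        q holds at v, so ◇q is true at x.
Satisfying worlds: {u, v, w, y}

u, v, w, y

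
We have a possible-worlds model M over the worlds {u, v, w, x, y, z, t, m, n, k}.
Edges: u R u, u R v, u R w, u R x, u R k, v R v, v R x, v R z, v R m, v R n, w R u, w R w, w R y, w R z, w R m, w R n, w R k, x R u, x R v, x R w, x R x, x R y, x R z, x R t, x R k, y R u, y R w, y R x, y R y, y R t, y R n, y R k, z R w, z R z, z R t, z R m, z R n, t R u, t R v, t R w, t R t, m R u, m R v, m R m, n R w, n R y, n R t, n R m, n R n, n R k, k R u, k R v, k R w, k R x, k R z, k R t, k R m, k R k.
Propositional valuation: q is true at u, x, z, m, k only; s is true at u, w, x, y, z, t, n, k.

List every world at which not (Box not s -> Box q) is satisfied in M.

none

Let φ = not (Box not s -> Box q). Evaluate φ at each world:
  u (successors {u, v, w, x, k}): φ is false.
  v (successors {v, x, z, m, n}): φ is false.
  w (successors {u, w, y, z, m, n, k}): φ is false.
  x (successors {u, v, w, x, y, z, t, k}): φ is false.
  y (successors {u, w, x, y, t, n, k}): φ is false.
  z (successors {w, z, t, m, n}): φ is false.
  t (successors {u, v, w, t}): φ is false.
  m (successors {u, v, m}): φ is false.
  n (successors {w, y, t, m, n, k}): φ is false.
  k (successors {u, v, w, x, z, t, m, k}): φ is false.
For instance, at u:
  At u: Box not s -> Box q is true, so not (Box not s -> Box q) is false.
    At u: Box not s is false, Box q is false, so Box not s -> Box q is true.
      At u: Box not s requires not s at every successor {u, v, w, x, k}.
        not s fails at u, so Box not s is false at u.
      At u: Box q requires q at every successor {u, v, w, x, k}.
        q fails at v, so Box q is false at u.
Satisfying worlds: none.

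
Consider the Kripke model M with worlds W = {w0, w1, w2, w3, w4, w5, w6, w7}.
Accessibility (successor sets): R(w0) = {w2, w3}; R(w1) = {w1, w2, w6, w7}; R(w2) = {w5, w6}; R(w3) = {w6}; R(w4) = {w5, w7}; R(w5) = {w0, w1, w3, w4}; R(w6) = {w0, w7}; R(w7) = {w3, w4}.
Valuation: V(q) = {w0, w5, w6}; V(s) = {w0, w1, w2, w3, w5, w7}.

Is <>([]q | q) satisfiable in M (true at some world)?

Recall that []ψ holds at a world iff ψ holds at every accessible world, and <>ψ holds iff ψ holds at some accessible world.
Let φ = <>([]q | q). Evaluate φ at each world:
  w0 (successors {w2, w3}): φ is true.
  w1 (successors {w1, w2, w6, w7}): φ is true.
  w2 (successors {w5, w6}): φ is true.
  w3 (successors {w6}): φ is true.
  w4 (successors {w5, w7}): φ is true.
  w5 (successors {w0, w1, w3, w4}): φ is true.
  w6 (successors {w0, w7}): φ is true.
  w7 (successors {w3, w4}): φ is true.
Detail at w0 (witness):
  At w0: <>([]q | q) requires []q | q at some successor in {w2, w3}.
    []q | q holds at w2, so <>([]q | q) is true at w0.
      At w2: []q is true, q is false, so []q | q is true.

Yes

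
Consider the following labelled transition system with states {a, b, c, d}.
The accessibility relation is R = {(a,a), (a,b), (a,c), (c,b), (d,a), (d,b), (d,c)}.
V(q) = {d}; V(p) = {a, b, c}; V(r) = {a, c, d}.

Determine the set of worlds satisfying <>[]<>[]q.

a, c, d

Let φ = <>[]<>[]q. Evaluate φ at each world:
  a (successors {a, b, c}): φ is true.
  b (successors ∅): φ is false.
  c (successors {b}): φ is true.
  d (successors {a, b, c}): φ is true.
For instance, at a:
  At a: <>[]<>[]q requires []<>[]q at some successor in {a, b, c}.
    []<>[]q holds at b, so <>[]<>[]q is true at a.
      At b: no accessible worlds, so []<>[]q holds vacuously.
Satisfying worlds: {a, c, d}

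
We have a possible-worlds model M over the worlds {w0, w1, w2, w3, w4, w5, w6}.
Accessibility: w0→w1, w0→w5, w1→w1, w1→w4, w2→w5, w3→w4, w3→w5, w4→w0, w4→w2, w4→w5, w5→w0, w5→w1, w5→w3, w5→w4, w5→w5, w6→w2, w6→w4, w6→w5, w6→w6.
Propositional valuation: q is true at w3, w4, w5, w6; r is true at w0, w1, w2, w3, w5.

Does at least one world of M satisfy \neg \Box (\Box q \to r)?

No

Recall that \Box ψ holds at a world iff ψ holds at every accessible world, and \Diamond ψ holds iff ψ holds at some accessible world.
Let φ = \neg \Box (\Box q \to r). Evaluate φ at each world:
  w0 (successors {w1, w5}): φ is false.
  w1 (successors {w1, w4}): φ is false.
  w2 (successors {w5}): φ is false.
  w3 (successors {w4, w5}): φ is false.
  w4 (successors {w0, w2, w5}): φ is false.
  w5 (successors {w0, w1, w3, w4, w5}): φ is false.
  w6 (successors {w2, w4, w5, w6}): φ is false.
For instance, at w1:
  At w1: \Box (\Box q \to r) is true, so \neg \Box (\Box q \to r) is false.
    At w1: \Box (\Box q \to r) requires \Box q \to r at every successor {w1, w4}.
      At w1: \Box q \to r is true.
      At w4: \Box q \to r is true.
    So \Box (\Box q \to r) is true at w1.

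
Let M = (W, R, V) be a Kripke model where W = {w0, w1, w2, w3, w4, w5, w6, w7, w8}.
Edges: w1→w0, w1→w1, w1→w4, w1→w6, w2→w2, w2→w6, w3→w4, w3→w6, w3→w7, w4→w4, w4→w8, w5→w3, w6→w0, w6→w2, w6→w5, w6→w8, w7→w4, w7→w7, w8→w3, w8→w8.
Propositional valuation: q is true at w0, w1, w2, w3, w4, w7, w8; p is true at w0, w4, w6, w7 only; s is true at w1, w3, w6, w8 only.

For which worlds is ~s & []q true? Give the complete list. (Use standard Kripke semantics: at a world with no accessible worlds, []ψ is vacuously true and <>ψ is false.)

w0, w4, w5, w7

Let φ = ~s & []q. Evaluate φ at each world:
  w0 (successors ∅): φ is true.
  w1 (successors {w0, w1, w4, w6}): φ is false.
  w2 (successors {w2, w6}): φ is false.
  w3 (successors {w4, w6, w7}): φ is false.
  w4 (successors {w4, w8}): φ is true.
  w5 (successors {w3}): φ is true.
  w6 (successors {w0, w2, w5, w8}): φ is false.
  w7 (successors {w4, w7}): φ is true.
  w8 (successors {w3, w8}): φ is false.
For instance, at w2:
  At w2: ~s is true, []q is false, so ~s & []q is false.
    At w2: []q requires q at every successor {w2, w6}.
      q fails at w6, so []q is false at w2.
Satisfying worlds: {w0, w4, w5, w7}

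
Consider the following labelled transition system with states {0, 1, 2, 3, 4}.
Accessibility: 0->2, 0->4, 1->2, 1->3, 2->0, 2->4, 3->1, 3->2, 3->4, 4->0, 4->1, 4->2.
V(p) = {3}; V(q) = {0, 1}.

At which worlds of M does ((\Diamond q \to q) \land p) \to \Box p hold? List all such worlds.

Recall that \Box ψ holds at a world iff ψ holds at every accessible world, and \Diamond ψ holds iff ψ holds at some accessible world.
Let φ = ((\Diamond q \to q) \land p) \to \Box p. Evaluate φ at each world:
  0 (successors {2, 4}): φ is true.
  1 (successors {2, 3}): φ is true.
  2 (successors {0, 4}): φ is true.
  3 (successors {1, 2, 4}): φ is true.
  4 (successors {0, 1, 2}): φ is true.
For instance, at 2:
  At 2: (\Diamond q \to q) \land p is false, \Box p is false, so ((\Diamond q \to q) \land p) \to \Box p is true.
    At 2: \Diamond q \to q is false, p is false, so (\Diamond q \to q) \land p is false.
      At 2: \Diamond q is true, q is false, so \Diamond q \to q is false.
    At 2: \Box p requires p at every successor {0, 4}.
      p fails at 0, so \Box p is false at 2.
Satisfying worlds: {0, 1, 2, 3, 4}

0, 1, 2, 3, 4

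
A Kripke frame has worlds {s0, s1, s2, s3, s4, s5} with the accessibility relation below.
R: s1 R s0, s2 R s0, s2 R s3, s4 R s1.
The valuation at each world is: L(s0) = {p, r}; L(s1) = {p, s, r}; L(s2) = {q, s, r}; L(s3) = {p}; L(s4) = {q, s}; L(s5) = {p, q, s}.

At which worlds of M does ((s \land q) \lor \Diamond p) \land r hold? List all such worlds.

Let φ = ((s \land q) \lor \Diamond p) \land r. Evaluate φ at each world:
  s0 (successors ∅): φ is false.
  s1 (successors {s0}): φ is true.
  s2 (successors {s0, s3}): φ is true.
  s3 (successors ∅): φ is false.
  s4 (successors {s1}): φ is false.
  s5 (successors ∅): φ is false.
For instance, at s2:
  At s2: (s \land q) \lor \Diamond p is true, r is true, so ((s \land q) \lor \Diamond p) \land r is true.
    At s2: s \land q is true, \Diamond p is true, so (s \land q) \lor \Diamond p is true.
      At s2: \Diamond p requires p at some successor in {s0, s3}.
        p holds at s0, so \Diamond p is true at s2.
Satisfying worlds: {s1, s2}

s1, s2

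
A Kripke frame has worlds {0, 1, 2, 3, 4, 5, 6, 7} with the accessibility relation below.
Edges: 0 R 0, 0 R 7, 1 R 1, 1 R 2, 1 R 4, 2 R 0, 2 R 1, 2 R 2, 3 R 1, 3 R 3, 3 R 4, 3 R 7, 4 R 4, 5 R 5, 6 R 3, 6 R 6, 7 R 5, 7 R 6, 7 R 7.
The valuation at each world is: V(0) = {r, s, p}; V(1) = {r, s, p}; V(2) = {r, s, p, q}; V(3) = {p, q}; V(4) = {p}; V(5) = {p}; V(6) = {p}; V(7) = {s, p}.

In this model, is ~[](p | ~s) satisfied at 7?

At 7: [](p | ~s) is true, so ~[](p | ~s) is false.
  At 7: [](p | ~s) requires p | ~s at every successor {5, 6, 7}.
    At 5: p | ~s is true.
    At 6: p | ~s is true.
    At 7: p | ~s is true.
  So [](p | ~s) is true at 7.

No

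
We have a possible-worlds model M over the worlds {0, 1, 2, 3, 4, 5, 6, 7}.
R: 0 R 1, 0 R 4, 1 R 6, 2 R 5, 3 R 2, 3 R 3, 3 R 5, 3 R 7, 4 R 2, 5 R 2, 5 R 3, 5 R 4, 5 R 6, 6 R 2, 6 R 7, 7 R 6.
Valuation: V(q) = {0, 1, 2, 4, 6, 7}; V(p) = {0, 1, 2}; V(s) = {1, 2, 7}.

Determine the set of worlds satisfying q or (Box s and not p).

Recall that Box ψ holds at a world iff ψ holds at every accessible world, and Dia ψ holds iff ψ holds at some accessible world.
Let φ = q or (Box s and not p). Evaluate φ at each world:
  0 (successors {1, 4}): φ is true.
  1 (successors {6}): φ is true.
  2 (successors {5}): φ is true.
  3 (successors {2, 3, 5, 7}): φ is false.
  4 (successors {2}): φ is true.
  5 (successors {2, 3, 4, 6}): φ is false.
  6 (successors {2, 7}): φ is true.
  7 (successors {6}): φ is true.
For instance, at 2:
  At 2: q is true, Box s and not p is false, so q or (Box s and not p) is true.
    At 2: Box s is false, not p is false, so Box s and not p is false.
      At 2: Box s requires s at every successor {5}.
        s fails at 5, so Box s is false at 2.
Satisfying worlds: {0, 1, 2, 4, 6, 7}

0, 1, 2, 4, 6, 7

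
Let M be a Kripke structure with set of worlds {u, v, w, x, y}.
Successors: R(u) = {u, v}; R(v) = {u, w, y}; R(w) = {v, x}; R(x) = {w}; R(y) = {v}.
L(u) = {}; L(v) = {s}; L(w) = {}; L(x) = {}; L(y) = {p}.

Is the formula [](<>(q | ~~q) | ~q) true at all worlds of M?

Let φ = [](<>(q | ~~q) | ~q). Evaluate φ at each world:
  u (successors {u, v}): φ is true.
  v (successors {u, w, y}): φ is true.
  w (successors {v, x}): φ is true.
  x (successors {w}): φ is true.
  y (successors {v}): φ is true.
For instance, at w:
  At w: [](<>(q | ~~q) | ~q) requires <>(q | ~~q) | ~q at every successor {v, x}.
      At v: <>(q | ~~q) is false, ~q is true, so <>(q | ~~q) | ~q is true.
      At x: <>(q | ~~q) is false, ~q is true, so <>(q | ~~q) | ~q is true.
  So [](<>(q | ~~q) | ~q) is true at w.

Yes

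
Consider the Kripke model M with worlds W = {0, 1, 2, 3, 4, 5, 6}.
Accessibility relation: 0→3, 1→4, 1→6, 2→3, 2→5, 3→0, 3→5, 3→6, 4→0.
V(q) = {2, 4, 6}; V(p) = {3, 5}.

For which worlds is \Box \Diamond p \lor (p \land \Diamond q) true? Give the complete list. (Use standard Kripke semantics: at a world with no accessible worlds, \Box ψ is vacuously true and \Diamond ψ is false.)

Let φ = \Box \Diamond p \lor (p \land \Diamond q). Evaluate φ at each world:
  0 (successors {3}): φ is true.
  1 (successors {4, 6}): φ is false.
  2 (successors {3, 5}): φ is false.
  3 (successors {0, 5, 6}): φ is true.
  4 (successors {0}): φ is true.
  5 (successors ∅): φ is true.
  6 (successors ∅): φ is true.
For instance, at 1:
  At 1: \Box \Diamond p is false, p \land \Diamond q is false, so \Box \Diamond p \lor (p \land \Diamond q) is false.
    At 1: \Box \Diamond p requires \Diamond p at every successor {4, 6}.
      \Diamond p fails at 4, so \Box \Diamond p is false at 1.
    At 1: p is false, \Diamond q is true, so p \land \Diamond q is false.
      At 1: \Diamond q requires q at some successor in {4, 6}.
        q holds at 4, so \Diamond q is true at 1.
Satisfying worlds: {0, 3, 4, 5, 6}

0, 3, 4, 5, 6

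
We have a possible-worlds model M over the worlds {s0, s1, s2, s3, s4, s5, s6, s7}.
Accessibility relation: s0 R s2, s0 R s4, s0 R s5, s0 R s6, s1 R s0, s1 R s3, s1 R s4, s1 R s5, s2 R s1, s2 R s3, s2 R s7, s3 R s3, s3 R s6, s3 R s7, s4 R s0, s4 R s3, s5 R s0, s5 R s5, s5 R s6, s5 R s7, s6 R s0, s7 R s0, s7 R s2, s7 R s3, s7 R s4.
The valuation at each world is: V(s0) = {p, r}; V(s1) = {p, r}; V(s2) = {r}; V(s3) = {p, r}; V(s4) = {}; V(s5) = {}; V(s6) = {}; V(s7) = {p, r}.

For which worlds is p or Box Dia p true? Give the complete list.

s0, s1, s2, s3, s7

Let φ = p or Box Dia p. Evaluate φ at each world:
  s0 (successors {s2, s4, s5, s6}): φ is true.
  s1 (successors {s0, s3, s4, s5}): φ is true.
  s2 (successors {s1, s3, s7}): φ is true.
  s3 (successors {s3, s6, s7}): φ is true.
  s4 (successors {s0, s3}): φ is false.
  s5 (successors {s0, s5, s6, s7}): φ is false.
  s6 (successors {s0}): φ is false.
  s7 (successors {s0, s2, s3, s4}): φ is true.
For instance, at s1:
  At s1: p is true, Box Dia p is false, so p or Box Dia p is true.
    At s1: Box Dia p requires Dia p at every successor {s0, s3, s4, s5}.
      Dia p fails at s0, so Box Dia p is false at s1.
Satisfying worlds: {s0, s1, s2, s3, s7}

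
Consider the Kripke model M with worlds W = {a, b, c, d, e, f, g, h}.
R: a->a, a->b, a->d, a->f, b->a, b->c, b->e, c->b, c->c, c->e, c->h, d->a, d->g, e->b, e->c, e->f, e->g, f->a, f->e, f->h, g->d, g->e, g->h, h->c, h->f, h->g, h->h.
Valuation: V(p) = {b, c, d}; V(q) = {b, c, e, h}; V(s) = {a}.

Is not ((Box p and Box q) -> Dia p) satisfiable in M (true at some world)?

No

Recall that Box ψ holds at a world iff ψ holds at every accessible world, and Dia ψ holds iff ψ holds at some accessible world.
Let φ = not ((Box p and Box q) -> Dia p). Evaluate φ at each world:
  a (successors {a, b, d, f}): φ is false.
  b (successors {a, c, e}): φ is false.
  c (successors {b, c, e, h}): φ is false.
  d (successors {a, g}): φ is false.
  e (successors {b, c, f, g}): φ is false.
  f (successors {a, e, h}): φ is false.
  g (successors {d, e, h}): φ is false.
  h (successors {c, f, g, h}): φ is false.
For instance, at f:
  At f: (Box p and Box q) -> Dia p is true, so not ((Box p and Box q) -> Dia p) is false.
    At f: Box p and Box q is false, Dia p is false, so (Box p and Box q) -> Dia p is true.
      At f: Box p is false, Box q is false, so Box p and Box q is false.
      At f: Dia p requires p at some successor in {a, e, h}.
        At a: p is false.
        At e: p is false.
        At h: p is false.
      So Dia p is false at f.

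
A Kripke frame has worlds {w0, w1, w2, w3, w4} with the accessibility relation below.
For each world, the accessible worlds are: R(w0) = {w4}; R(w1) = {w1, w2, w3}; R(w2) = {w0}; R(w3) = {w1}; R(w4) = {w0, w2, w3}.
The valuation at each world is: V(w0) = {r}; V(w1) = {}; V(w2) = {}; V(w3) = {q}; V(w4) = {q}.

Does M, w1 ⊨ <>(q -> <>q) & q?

No

Recall that <>ψ holds at a world iff ψ holds at some accessible world.
At w1: <>(q -> <>q) is true, q is false, so <>(q -> <>q) & q is false.
  At w1: <>(q -> <>q) requires q -> <>q at some successor in {w1, w2, w3}.
    q -> <>q holds at w1, so <>(q -> <>q) is true at w1.
      At w1: q is false, <>q is true, so q -> <>q is true.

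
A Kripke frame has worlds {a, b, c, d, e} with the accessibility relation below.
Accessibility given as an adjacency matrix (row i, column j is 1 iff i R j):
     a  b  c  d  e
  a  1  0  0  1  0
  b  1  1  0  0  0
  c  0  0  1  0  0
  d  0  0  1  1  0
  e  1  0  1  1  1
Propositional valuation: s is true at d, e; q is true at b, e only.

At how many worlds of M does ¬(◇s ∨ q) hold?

1

Recall that ◇ψ holds at a world iff ψ holds at some accessible world.
Let φ = ¬(◇s ∨ q). Evaluate φ at each world:
  a (successors {a, d}): φ is false.
  b (successors {a, b}): φ is false.
  c (successors {c}): φ is true.
  d (successors {c, d}): φ is false.
  e (successors {a, c, d, e}): φ is false.
For instance, at c:
  At c: ◇s ∨ q is false, so ¬(◇s ∨ q) is true.
    At c: ◇s is false, q is false, so ◇s ∨ q is false.
      At c: ◇s requires s at some successor in {c}.
        At c: s is false.
      So ◇s is false at c.
Satisfying worlds: {c}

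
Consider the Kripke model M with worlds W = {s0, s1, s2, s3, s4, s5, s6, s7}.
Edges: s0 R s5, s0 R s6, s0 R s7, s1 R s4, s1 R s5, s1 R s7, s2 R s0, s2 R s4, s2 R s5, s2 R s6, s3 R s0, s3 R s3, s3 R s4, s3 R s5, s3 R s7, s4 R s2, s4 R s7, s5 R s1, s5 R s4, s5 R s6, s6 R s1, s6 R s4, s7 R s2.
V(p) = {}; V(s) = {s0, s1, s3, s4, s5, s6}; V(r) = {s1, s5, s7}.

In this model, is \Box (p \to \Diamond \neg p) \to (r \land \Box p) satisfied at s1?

At s1: \Box (p \to \Diamond \neg p) is true, r \land \Box p is false, so \Box (p \to \Diamond \neg p) \to (r \land \Box p) is false.
  At s1: \Box (p \to \Diamond \neg p) requires p \to \Diamond \neg p at every successor {s4, s5, s7}.
      At s4: p is false, \Diamond \neg p is true, so p \to \Diamond \neg p is true.
      At s5: p is false, \Diamond \neg p is true, so p \to \Diamond \neg p is true.
      At s7: p is false, \Diamond \neg p is true, so p \to \Diamond \neg p is true.
  So \Box (p \to \Diamond \neg p) is true at s1.
  At s1: r is true, \Box p is false, so r \land \Box p is false.
    At s1: \Box p requires p at every successor {s4, s5, s7}.
      p fails at s4, so \Box p is false at s1.

No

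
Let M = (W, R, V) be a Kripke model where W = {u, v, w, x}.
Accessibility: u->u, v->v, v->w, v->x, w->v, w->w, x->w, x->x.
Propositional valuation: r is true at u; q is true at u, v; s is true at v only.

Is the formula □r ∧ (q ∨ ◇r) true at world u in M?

At u: □r is true, q ∨ ◇r is true, so □r ∧ (q ∨ ◇r) is true.
  At u: □r requires r at every successor {u}.
    At u: r is true.
  So □r is true at u.
  At u: q is true, ◇r is true, so q ∨ ◇r is true.
    At u: ◇r requires r at some successor in {u}.
      r holds at u, so ◇r is true at u.

Yes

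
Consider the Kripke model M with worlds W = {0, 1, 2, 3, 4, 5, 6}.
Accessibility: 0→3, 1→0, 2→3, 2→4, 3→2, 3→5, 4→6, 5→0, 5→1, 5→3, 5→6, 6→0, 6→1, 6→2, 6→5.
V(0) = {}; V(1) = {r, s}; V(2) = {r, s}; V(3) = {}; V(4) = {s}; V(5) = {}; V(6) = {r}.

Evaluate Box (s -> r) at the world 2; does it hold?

No

At 2: Box (s -> r) requires s -> r at every successor {3, 4}.
  s -> r fails at 4, so Box (s -> r) is false at 2.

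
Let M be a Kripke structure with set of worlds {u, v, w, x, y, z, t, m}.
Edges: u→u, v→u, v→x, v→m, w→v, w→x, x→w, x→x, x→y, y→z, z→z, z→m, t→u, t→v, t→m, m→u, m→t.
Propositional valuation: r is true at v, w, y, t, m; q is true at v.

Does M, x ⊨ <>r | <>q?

Yes

Recall that <>ψ holds at a world iff ψ holds at some accessible world.
At x: <>r is true, <>q is false, so <>r | <>q is true.
  At x: <>r requires r at some successor in {w, x, y}.
    r holds at w, so <>r is true at x.
  At x: <>q requires q at some successor in {w, x, y}.
    At w: q is false.
    At x: q is false.
    At y: q is false.
  So <>q is false at x.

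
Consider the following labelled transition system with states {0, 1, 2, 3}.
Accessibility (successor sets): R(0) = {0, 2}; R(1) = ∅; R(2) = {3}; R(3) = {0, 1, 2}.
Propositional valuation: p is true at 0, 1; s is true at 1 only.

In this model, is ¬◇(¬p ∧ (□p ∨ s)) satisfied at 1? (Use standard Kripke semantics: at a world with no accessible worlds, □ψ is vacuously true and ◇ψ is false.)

At 1: ◇(¬p ∧ (□p ∨ s)) is false, so ¬◇(¬p ∧ (□p ∨ s)) is true.
  At 1: no accessible worlds, so ◇(¬p ∧ (□p ∨ s)) is false.

Yes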